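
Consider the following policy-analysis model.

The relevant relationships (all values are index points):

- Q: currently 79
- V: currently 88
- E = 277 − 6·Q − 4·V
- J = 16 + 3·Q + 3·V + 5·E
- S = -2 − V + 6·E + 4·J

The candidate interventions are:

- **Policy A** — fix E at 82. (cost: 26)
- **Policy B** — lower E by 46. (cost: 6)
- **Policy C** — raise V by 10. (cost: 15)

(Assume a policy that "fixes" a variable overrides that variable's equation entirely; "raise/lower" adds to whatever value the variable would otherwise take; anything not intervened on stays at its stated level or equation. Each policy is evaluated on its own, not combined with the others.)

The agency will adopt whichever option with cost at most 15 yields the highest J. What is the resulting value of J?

Policy B (E − 46):
  Q = 79
  V = 88
  E = 277 − 6·79 − 4·88 (−46 from intervention) = -595
  J = 16 + 3·79 + 3·88 + 5·(-595) = -2458
Policy C (V + 10):
  Q = 79
  V = 88 + 10 = 98
  E = 277 − 6·79 − 4·98 = -589
  J = 16 + 3·79 + 3·98 + 5·(-589) = -2398
Comparing — Policy B: J=-2458, Policy C: J=-2398. Highest is -2398 (Policy C).

-2398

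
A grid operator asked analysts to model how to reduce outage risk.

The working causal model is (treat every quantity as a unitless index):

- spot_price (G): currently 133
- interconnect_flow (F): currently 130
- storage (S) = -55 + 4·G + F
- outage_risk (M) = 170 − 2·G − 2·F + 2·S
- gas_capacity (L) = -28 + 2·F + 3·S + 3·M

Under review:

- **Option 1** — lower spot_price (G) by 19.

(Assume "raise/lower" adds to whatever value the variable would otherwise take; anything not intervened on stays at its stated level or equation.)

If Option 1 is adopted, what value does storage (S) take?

Option 1 (G − 19):
  G = 133 − 19 = 114
  F = 130
  S = -55 + 4·114 + 130 = 531

531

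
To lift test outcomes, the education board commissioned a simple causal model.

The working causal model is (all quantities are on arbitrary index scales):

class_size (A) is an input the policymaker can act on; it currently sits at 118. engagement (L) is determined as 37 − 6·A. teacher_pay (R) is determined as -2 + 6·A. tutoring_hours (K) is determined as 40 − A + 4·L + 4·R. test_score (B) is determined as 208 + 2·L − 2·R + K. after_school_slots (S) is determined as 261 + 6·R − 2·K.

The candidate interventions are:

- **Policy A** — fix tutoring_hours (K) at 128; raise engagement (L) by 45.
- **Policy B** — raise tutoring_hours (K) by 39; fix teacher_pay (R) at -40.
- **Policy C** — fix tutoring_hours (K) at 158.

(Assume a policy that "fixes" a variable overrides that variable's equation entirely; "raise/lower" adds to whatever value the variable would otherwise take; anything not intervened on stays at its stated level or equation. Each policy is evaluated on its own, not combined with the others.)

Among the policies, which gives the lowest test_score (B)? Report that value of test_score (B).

-3937

Policy A (K := 128, L + 45):
  A = 118
  L = 37 − 6·118 (+45 from intervention) = -626
  R = -2 + 6·118 = 706
  K = 128
  B = 208 + 2·(-626) − 2·706 + 128 = -2328
Policy B (K + 39, R := -40):
  A = 118
  L = 37 − 6·118 = -671
  R = -40
  K = 40 − 118 + 4·(-671) + 4·(-40) (+39 from intervention) = -2883
  B = 208 + 2·(-671) − 2·(-40) + (-2883) = -3937
Policy C (K := 158):
  A = 118
  L = 37 − 6·118 = -671
  R = -2 + 6·118 = 706
  K = 158
  B = 208 + 2·(-671) − 2·706 + 158 = -2388
Comparing — Policy A: B=-2328, Policy B: B=-3937, Policy C: B=-2388. Lowest is -3937 (Policy B).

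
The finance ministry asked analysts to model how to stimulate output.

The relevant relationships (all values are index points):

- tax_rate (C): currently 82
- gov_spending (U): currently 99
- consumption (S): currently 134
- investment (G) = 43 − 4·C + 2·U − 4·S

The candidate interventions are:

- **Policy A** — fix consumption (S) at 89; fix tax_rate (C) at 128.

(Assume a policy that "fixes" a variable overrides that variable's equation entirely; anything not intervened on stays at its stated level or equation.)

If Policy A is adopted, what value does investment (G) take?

-627

Policy A (S := 89, C := 128):
  C = 128
  U = 99
  S = 89
  G = 43 − 4·128 + 2·99 − 4·89 = -627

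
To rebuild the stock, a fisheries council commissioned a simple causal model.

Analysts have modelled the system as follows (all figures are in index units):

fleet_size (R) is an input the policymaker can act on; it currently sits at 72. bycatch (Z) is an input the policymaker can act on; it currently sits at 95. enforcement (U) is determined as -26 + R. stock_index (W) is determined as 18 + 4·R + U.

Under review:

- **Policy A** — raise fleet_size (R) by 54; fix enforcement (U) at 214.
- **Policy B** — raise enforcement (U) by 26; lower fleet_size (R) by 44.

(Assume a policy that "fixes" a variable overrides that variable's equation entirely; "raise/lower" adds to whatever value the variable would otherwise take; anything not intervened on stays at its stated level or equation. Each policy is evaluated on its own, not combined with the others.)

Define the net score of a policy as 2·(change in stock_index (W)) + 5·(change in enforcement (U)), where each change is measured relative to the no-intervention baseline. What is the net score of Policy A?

1608

Baseline:
  R = 72
  U = -26 + 72 = 46
  W = 18 + 4·72 + 46 = 352
Policy A (R + 54, U := 214):
  R = 72 + 54 = 126
  U = 214
  W = 18 + 4·126 + 214 = 736
ΔW = 736 − 352 = 384; ΔU = 214 − 46 = 168
Score = 2·384 + 5·168 = 1608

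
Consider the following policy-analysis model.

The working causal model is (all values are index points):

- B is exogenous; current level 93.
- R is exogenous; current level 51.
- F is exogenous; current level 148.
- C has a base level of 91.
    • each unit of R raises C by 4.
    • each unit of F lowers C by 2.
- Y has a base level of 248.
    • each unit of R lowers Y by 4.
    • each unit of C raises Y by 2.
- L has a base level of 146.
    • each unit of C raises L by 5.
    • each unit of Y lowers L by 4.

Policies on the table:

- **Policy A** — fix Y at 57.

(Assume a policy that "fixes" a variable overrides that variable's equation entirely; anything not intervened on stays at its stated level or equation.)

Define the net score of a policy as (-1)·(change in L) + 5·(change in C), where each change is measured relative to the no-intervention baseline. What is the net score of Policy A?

Baseline:
  R = 51
  F = 148
  C = 91 + 4·51 − 2·148 = -1
  Y = 248 − 4·51 + 2·(-1) = 42
  L = 146 + 5·(-1) − 4·42 = -27
Policy A (Y := 57):
  R = 51
  F = 148
  C = 91 + 4·51 − 2·148 = -1
  Y = 57
  L = 146 + 5·(-1) − 4·57 = -87
ΔL = -87 − (-27) = -60; ΔC = -1 − (-1) = 0
Score = (-1)·(-60) + 5·0 = 60

60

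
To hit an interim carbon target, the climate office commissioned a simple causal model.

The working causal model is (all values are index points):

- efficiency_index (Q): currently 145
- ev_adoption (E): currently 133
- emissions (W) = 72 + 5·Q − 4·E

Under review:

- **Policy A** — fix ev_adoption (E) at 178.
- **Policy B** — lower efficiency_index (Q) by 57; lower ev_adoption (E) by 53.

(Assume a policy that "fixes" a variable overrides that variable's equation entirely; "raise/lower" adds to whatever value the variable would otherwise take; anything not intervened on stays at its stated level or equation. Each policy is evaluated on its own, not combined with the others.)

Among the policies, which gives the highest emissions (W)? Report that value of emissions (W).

192

Policy A (E := 178):
  Q = 145
  E = 178
  W = 72 + 5·145 − 4·178 = 85
Policy B (Q − 57, E − 53):
  Q = 145 − 57 = 88
  E = 133 − 53 = 80
  W = 72 + 5·88 − 4·80 = 192
Comparing — Policy A: W=85, Policy B: W=192. Highest is 192 (Policy B).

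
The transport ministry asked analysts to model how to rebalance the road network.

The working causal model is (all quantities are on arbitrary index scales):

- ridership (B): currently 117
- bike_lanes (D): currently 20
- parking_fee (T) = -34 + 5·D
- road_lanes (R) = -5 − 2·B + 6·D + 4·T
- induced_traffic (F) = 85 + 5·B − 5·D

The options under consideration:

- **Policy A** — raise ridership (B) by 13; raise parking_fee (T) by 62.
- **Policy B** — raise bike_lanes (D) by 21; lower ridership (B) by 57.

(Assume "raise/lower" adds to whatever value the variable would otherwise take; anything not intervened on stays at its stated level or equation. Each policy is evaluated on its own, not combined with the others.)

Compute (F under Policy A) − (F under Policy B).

455

Policy A (B + 13, T + 62):
  B = 117 + 13 = 130
  D = 20
  F = 85 + 5·130 − 5·20 = 635
Policy B (D + 21, B − 57):
  B = 117 − 57 = 60
  D = 20 + 21 = 41
  F = 85 + 5·60 − 5·41 = 180
F: 635 − 180 = 455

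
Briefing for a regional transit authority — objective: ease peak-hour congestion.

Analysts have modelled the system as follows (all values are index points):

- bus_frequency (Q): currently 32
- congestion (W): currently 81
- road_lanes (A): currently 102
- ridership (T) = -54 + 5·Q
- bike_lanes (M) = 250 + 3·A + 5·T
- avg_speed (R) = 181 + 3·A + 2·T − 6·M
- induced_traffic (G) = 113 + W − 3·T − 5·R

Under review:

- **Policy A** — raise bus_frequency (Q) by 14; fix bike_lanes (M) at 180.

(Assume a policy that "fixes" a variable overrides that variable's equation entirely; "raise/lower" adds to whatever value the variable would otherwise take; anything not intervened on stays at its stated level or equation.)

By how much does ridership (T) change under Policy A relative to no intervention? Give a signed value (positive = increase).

Baseline:
  Q = 32
  T = -54 + 5·32 = 106
Policy A (Q + 14, M := 180):
  Q = 32 + 14 = 46
  T = -54 + 5·46 = 176
Change in T: 176 − 106 = 70

70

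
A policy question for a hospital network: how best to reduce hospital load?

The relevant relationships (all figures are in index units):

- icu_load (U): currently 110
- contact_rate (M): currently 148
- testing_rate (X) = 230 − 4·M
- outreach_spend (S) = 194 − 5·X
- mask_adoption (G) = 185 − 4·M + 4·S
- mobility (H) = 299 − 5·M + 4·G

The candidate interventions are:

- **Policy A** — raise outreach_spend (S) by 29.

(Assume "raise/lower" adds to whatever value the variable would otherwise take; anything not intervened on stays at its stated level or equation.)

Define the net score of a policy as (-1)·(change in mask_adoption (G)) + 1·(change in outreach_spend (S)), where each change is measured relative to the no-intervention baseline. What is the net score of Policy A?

-87

Baseline:
  M = 148
  X = 230 − 4·148 = -362
  S = 194 − 5·(-362) = 2004
  G = 185 − 4·148 + 4·2004 = 7609
Policy A (S + 29):
  M = 148
  X = 230 − 4·148 = -362
  S = 194 − 5·(-362) (+29 from intervention) = 2033
  G = 185 − 4·148 + 4·2033 = 7725
ΔG = 7725 − 7609 = 116; ΔS = 2033 − 2004 = 29
Score = (-1)·116 + 1·29 = -87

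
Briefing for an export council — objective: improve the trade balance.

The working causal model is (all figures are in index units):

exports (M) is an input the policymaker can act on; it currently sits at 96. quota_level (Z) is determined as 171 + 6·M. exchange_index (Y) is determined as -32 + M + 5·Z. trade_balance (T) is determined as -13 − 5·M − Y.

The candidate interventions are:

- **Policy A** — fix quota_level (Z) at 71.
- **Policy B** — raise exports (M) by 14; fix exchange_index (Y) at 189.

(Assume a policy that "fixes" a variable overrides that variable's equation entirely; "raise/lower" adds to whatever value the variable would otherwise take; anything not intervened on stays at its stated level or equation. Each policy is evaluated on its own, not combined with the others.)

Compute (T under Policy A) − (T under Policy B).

Policy A (Z := 71):
  M = 96
  Z = 71
  Y = -32 + 96 + 5·71 = 419
  T = -13 − 5·96 − 419 = -912
Policy B (M + 14, Y := 189):
  M = 96 + 14 = 110
  Z = 171 + 6·110 = 831
  Y = 189
  T = -13 − 5·110 − 189 = -752
T: -912 − (-752) = -160

-160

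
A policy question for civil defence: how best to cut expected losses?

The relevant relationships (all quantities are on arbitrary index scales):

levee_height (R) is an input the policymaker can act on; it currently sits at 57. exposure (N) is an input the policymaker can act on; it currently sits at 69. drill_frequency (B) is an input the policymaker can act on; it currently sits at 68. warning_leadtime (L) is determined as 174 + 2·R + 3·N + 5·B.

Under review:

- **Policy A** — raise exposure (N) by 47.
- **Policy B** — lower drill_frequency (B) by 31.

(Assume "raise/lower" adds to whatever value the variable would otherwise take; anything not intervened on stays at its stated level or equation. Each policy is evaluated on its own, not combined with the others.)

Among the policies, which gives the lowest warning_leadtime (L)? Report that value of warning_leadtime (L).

Policy A (N + 47):
  R = 57
  N = 69 + 47 = 116
  B = 68
  L = 174 + 2·57 + 3·116 + 5·68 = 976
Policy B (B − 31):
  R = 57
  N = 69
  B = 68 − 31 = 37
  L = 174 + 2·57 + 3·69 + 5·37 = 680
Comparing — Policy A: L=976, Policy B: L=680. Lowest is 680 (Policy B).

680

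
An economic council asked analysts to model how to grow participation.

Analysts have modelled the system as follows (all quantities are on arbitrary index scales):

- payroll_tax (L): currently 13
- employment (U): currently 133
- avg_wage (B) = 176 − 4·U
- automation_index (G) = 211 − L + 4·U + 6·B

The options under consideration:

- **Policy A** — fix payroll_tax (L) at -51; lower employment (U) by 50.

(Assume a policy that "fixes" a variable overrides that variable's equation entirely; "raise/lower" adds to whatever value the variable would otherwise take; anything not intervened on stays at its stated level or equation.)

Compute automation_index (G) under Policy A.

-342

Policy A (L := -51, U − 50):
  L = -51
  U = 133 − 50 = 83
  B = 176 − 4·83 = -156
  G = 211 − (-51) + 4·83 + 6·(-156) = -342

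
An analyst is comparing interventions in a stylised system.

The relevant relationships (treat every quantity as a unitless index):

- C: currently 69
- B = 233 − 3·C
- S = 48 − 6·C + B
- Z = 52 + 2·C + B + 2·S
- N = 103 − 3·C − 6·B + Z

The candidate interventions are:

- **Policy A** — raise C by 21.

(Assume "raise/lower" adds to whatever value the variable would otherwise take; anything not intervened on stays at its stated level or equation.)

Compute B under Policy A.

-37

Policy A (C + 21):
  C = 69 + 21 = 90
  B = 233 − 3·90 = -37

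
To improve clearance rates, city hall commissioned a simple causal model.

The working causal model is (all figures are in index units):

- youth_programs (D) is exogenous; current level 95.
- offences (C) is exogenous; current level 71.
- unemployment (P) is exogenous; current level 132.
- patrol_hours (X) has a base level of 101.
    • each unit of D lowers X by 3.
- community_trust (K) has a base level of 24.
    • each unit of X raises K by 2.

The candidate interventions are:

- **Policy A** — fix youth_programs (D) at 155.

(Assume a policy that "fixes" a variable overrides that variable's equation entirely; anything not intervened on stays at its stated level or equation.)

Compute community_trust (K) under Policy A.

-704

Policy A (D := 155):
  D = 155
  X = 101 − 3·155 = -364
  K = 24 + 2·(-364) = -704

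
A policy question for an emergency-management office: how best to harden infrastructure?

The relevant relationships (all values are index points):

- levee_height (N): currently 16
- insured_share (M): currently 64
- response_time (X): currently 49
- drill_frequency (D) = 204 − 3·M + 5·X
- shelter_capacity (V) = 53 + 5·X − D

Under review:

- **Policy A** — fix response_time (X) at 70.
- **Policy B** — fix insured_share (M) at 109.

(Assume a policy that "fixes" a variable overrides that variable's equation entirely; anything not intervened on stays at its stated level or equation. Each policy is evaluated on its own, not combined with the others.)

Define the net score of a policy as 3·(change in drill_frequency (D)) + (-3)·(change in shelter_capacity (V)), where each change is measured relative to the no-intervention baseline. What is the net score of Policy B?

Baseline:
  M = 64
  X = 49
  D = 204 − 3·64 + 5·49 = 257
  V = 53 + 5·49 − 257 = 41
Policy B (M := 109):
  M = 109
  X = 49
  D = 204 − 3·109 + 5·49 = 122
  V = 53 + 5·49 − 122 = 176
ΔD = 122 − 257 = -135; ΔV = 176 − 41 = 135
Score = 3·(-135) + (-3)·135 = -810

-810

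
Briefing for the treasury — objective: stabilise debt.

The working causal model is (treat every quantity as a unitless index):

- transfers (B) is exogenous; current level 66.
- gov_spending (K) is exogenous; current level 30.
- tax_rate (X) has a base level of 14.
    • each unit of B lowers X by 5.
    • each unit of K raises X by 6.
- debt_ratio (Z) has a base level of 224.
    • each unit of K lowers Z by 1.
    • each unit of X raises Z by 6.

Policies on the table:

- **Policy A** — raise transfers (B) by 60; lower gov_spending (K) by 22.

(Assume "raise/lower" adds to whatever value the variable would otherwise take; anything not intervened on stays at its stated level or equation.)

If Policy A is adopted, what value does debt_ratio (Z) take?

Policy A (B + 60, K − 22):
  B = 66 + 60 = 126
  K = 30 − 22 = 8
  X = 14 − 5·126 + 6·8 = -568
  Z = 224 − 8 + 6·(-568) = -3192

-3192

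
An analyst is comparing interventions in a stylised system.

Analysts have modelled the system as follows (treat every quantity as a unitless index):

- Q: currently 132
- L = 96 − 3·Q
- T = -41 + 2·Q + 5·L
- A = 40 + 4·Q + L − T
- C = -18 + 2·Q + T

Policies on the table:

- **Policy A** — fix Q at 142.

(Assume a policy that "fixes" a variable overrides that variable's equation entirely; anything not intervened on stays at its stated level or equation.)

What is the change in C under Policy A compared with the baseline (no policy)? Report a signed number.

-110

Baseline:
  Q = 132
  L = 96 − 3·132 = -300
  T = -41 + 2·132 + 5·(-300) = -1277
  C = -18 + 2·132 + (-1277) = -1031
Policy A (Q := 142):
  Q = 142
  L = 96 − 3·142 = -330
  T = -41 + 2·142 + 5·(-330) = -1407
  C = -18 + 2·142 + (-1407) = -1141
Change in C: -1141 − (-1031) = -110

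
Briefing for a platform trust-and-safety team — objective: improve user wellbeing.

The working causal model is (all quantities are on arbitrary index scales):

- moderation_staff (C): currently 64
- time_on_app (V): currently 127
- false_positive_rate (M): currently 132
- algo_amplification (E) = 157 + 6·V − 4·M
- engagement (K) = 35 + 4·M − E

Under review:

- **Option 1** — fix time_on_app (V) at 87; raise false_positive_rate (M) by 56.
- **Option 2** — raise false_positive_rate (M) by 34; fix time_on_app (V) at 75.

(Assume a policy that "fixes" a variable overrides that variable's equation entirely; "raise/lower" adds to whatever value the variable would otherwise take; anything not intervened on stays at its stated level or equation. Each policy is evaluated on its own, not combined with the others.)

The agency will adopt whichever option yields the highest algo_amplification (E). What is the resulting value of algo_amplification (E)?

-57

Option 1 (V := 87, M + 56):
  V = 87
  M = 132 + 56 = 188
  E = 157 + 6·87 − 4·188 = -73
Option 2 (M + 34, V := 75):
  V = 75
  M = 132 + 34 = 166
  E = 157 + 6·75 − 4·166 = -57
Comparing — Option 1: E=-73, Option 2: E=-57. Highest is -57 (Option 2).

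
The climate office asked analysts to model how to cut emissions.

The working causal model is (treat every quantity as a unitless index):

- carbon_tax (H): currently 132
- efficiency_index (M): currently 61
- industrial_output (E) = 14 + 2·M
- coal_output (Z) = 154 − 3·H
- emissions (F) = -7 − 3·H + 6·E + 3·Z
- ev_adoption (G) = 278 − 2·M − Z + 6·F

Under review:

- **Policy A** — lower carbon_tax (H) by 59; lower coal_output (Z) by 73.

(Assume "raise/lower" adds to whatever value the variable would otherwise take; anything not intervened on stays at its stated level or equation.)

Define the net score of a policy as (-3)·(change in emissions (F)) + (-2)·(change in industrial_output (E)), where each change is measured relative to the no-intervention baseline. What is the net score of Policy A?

Baseline:
  H = 132
  M = 61
  E = 14 + 2·61 = 136
  Z = 154 − 3·132 = -242
  F = -7 − 3·132 + 6·136 + 3·(-242) = -313
Policy A (H − 59, Z − 73):
  H = 132 − 59 = 73
  M = 61
  E = 14 + 2·61 = 136
  Z = 154 − 3·73 (−73 from intervention) = -138
  F = -7 − 3·73 + 6·136 + 3·(-138) = 176
ΔF = 176 − (-313) = 489; ΔE = 136 − 136 = 0
Score = (-3)·489 + (-2)·0 = -1467

-1467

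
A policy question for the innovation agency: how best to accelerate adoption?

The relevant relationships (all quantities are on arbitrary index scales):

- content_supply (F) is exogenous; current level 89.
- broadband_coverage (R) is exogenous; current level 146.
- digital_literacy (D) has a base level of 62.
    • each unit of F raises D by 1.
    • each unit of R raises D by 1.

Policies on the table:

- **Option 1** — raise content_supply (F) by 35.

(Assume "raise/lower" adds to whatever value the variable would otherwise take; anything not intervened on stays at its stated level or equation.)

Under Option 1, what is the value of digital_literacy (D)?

Option 1 (F + 35):
  F = 89 + 35 = 124
  R = 146
  D = 62 + 124 + 146 = 332

332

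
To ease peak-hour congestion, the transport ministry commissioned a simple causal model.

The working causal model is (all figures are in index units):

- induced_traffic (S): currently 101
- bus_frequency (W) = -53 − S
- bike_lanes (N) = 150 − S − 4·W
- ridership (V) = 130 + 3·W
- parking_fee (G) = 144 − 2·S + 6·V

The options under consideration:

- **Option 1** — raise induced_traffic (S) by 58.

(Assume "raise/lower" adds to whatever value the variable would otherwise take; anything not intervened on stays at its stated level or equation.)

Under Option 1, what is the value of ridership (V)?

Option 1 (S + 58):
  S = 101 + 58 = 159
  W = -53 − 159 = -212
  V = 130 + 3·(-212) = -506

-506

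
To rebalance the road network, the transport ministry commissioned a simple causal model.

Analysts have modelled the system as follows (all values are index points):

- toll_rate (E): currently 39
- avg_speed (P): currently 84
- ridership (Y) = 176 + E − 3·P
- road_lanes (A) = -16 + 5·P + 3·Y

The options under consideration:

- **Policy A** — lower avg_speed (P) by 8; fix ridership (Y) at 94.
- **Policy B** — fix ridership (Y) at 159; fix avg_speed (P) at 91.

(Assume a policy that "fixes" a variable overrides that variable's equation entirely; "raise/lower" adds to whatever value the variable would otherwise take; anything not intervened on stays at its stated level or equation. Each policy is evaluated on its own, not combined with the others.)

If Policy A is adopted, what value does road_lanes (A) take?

Policy A (P − 8, Y := 94):
  E = 39
  P = 84 − 8 = 76
  Y = 94
  A = -16 + 5·76 + 3·94 = 646

646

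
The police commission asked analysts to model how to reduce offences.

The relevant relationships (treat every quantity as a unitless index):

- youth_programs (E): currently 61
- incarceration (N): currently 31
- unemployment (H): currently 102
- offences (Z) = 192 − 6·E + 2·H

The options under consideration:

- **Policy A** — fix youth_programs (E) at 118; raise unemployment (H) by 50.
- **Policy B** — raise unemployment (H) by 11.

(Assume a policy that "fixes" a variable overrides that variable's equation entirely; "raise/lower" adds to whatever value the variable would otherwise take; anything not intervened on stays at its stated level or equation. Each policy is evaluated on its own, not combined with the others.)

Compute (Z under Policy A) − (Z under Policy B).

-264

Policy A (E := 118, H + 50):
  E = 118
  H = 102 + 50 = 152
  Z = 192 − 6·118 + 2·152 = -212
Policy B (H + 11):
  E = 61
  H = 102 + 11 = 113
  Z = 192 − 6·61 + 2·113 = 52
Z: -212 − 52 = -264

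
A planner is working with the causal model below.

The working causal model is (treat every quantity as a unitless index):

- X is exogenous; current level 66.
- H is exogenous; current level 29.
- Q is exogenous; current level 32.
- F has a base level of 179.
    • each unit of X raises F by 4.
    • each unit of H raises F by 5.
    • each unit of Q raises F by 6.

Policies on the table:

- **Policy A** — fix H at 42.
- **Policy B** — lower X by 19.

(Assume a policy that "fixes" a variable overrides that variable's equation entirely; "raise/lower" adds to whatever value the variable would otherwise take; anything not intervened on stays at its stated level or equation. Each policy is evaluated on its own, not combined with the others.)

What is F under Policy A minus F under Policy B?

Policy A (H := 42):
  X = 66
  H = 42
  Q = 32
  F = 179 + 4·66 + 5·42 + 6·32 = 845
Policy B (X − 19):
  X = 66 − 19 = 47
  H = 29
  Q = 32
  F = 179 + 4·47 + 5·29 + 6·32 = 704
F: 845 − 704 = 141

141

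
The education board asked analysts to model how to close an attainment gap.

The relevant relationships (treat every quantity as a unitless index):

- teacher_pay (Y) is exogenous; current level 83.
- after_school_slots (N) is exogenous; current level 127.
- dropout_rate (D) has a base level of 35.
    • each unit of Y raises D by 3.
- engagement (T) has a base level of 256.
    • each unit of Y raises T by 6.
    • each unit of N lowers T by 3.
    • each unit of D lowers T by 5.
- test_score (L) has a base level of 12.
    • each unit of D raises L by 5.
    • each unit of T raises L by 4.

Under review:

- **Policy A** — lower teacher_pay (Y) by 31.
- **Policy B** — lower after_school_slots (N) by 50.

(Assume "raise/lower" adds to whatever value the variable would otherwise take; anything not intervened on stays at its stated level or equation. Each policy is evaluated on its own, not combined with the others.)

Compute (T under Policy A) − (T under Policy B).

129

Policy A (Y − 31):
  Y = 83 − 31 = 52
  N = 127
  D = 35 + 3·52 = 191
  T = 256 + 6·52 − 3·127 − 5·191 = -768
Policy B (N − 50):
  Y = 83
  N = 127 − 50 = 77
  D = 35 + 3·83 = 284
  T = 256 + 6·83 − 3·77 − 5·284 = -897
T: -768 − (-897) = 129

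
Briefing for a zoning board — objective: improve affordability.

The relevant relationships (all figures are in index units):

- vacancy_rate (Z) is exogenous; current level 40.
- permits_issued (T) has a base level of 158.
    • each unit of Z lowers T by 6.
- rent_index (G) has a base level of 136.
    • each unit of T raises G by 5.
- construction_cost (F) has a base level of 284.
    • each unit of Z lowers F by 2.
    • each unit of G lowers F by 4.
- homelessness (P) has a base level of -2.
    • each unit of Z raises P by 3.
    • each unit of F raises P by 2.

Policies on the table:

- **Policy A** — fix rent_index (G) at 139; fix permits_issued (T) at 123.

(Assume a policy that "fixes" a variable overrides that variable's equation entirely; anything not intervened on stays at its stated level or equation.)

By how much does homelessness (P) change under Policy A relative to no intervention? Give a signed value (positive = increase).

-3304

Baseline:
  Z = 40
  T = 158 − 6·40 = -82
  G = 136 + 5·(-82) = -274
  F = 284 − 2·40 − 4·(-274) = 1300
  P = -2 + 3·40 + 2·1300 = 2718
Policy A (G := 139, T := 123):
  Z = 40
  T = 123
  G = 139
  F = 284 − 2·40 − 4·139 = -352
  P = -2 + 3·40 + 2·(-352) = -586
Change in P: -586 − 2718 = -3304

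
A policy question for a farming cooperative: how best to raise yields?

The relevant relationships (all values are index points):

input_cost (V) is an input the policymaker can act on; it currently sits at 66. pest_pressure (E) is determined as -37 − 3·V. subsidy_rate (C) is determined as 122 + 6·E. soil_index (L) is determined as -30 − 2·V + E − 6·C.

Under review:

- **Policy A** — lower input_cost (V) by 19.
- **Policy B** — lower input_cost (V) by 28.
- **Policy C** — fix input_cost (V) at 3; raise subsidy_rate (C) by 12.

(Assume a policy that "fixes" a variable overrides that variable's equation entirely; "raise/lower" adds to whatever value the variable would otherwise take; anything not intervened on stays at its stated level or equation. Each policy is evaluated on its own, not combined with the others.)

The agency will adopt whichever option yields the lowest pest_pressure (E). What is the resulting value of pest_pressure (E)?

-178

Policy A (V − 19):
  V = 66 − 19 = 47
  E = -37 − 3·47 = -178
Policy B (V − 28):
  V = 66 − 28 = 38
  E = -37 − 3·38 = -151
Policy C (V := 3, C + 12):
  V = 3
  E = -37 − 3·3 = -46
Comparing — Policy A: E=-178, Policy B: E=-151, Policy C: E=-46. Lowest is -178 (Policy A).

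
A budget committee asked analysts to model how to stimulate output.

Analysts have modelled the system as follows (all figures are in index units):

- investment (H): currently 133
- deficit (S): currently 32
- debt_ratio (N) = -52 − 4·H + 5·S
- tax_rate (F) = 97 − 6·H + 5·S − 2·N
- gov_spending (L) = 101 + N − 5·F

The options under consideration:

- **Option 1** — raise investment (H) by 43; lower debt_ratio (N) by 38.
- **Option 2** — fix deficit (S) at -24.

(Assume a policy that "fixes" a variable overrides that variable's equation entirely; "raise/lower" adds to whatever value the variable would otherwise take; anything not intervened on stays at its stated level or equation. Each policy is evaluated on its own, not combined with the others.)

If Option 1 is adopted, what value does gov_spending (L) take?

Option 1 (H + 43, N − 38):
  H = 133 + 43 = 176
  S = 32
  N = -52 − 4·176 + 5·32 (−38 from intervention) = -634
  F = 97 − 6·176 + 5·32 − 2·(-634) = 469
  L = 101 + (-634) − 5·469 = -2878

-2878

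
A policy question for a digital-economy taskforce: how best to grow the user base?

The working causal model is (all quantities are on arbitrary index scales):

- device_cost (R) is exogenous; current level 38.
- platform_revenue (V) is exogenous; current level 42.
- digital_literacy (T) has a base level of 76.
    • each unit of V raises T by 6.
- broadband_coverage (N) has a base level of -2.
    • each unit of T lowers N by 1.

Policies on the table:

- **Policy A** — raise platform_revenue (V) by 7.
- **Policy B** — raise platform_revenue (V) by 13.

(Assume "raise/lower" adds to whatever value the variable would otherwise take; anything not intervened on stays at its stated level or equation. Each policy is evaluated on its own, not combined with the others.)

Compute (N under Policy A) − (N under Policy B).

36

Policy A (V + 7):
  V = 42 + 7 = 49
  T = 76 + 6·49 = 370
  N = -2 − 370 = -372
Policy B (V + 13):
  V = 42 + 13 = 55
  T = 76 + 6·55 = 406
  N = -2 − 406 = -408
N: -372 − (-408) = 36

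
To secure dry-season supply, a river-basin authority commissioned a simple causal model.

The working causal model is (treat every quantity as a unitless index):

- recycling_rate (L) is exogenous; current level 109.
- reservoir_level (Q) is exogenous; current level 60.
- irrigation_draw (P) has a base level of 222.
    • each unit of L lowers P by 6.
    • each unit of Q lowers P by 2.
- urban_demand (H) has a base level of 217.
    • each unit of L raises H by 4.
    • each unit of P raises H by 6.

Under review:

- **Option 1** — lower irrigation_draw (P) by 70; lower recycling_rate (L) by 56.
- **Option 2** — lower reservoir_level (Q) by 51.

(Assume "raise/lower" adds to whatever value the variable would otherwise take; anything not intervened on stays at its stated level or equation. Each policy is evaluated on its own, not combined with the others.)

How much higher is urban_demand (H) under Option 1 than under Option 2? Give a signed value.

760

Option 1 (P − 70, L − 56):
  L = 109 − 56 = 53
  Q = 60
  P = 222 − 6·53 − 2·60 (−70 from intervention) = -286
  H = 217 + 4·53 + 6·(-286) = -1287
Option 2 (Q − 51):
  L = 109
  Q = 60 − 51 = 9
  P = 222 − 6·109 − 2·9 = -450
  H = 217 + 4·109 + 6·(-450) = -2047
H: -1287 − (-2047) = 760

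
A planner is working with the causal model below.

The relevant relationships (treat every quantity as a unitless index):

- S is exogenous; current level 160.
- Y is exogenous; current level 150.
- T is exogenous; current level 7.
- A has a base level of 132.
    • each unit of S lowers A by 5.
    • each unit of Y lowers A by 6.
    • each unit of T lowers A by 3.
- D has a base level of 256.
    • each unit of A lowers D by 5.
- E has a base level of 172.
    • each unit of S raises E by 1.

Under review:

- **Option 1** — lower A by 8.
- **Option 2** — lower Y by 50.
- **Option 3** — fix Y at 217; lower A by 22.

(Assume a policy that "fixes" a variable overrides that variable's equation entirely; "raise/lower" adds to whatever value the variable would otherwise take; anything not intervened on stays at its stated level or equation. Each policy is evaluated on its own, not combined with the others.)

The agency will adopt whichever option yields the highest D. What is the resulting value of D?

10321

Option 1 (A − 8):
  S = 160
  Y = 150
  T = 7
  A = 132 − 5·160 − 6·150 − 3·7 (−8 from intervention) = -1597
  D = 256 − 5·(-1597) = 8241
Option 2 (Y − 50):
  S = 160
  Y = 150 − 50 = 100
  T = 7
  A = 132 − 5·160 − 6·100 − 3·7 = -1289
  D = 256 − 5·(-1289) = 6701
Option 3 (Y := 217, A − 22):
  S = 160
  Y = 217
  T = 7
  A = 132 − 5·160 − 6·217 − 3·7 (−22 from intervention) = -2013
  D = 256 − 5·(-2013) = 10321
Comparing — Option 1: D=8241, Option 2: D=6701, Option 3: D=10321. Highest is 10321 (Option 3).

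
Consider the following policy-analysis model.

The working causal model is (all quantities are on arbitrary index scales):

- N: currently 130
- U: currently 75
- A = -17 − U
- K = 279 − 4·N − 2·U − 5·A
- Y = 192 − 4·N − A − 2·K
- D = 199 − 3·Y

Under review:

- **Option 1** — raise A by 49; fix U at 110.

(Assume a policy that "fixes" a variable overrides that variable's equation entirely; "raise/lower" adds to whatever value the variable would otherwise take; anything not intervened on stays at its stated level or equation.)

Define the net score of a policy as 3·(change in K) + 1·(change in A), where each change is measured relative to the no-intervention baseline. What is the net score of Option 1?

-406

Baseline:
  N = 130
  U = 75
  A = -17 − 75 = -92
  K = 279 − 4·130 − 2·75 − 5·(-92) = 69
Option 1 (A + 49, U := 110):
  N = 130
  U = 110
  A = -17 − 110 (+49 from intervention) = -78
  K = 279 − 4·130 − 2·110 − 5·(-78) = -71
ΔK = -71 − 69 = -140; ΔA = -78 − (-92) = 14
Score = 3·(-140) + 1·14 = -406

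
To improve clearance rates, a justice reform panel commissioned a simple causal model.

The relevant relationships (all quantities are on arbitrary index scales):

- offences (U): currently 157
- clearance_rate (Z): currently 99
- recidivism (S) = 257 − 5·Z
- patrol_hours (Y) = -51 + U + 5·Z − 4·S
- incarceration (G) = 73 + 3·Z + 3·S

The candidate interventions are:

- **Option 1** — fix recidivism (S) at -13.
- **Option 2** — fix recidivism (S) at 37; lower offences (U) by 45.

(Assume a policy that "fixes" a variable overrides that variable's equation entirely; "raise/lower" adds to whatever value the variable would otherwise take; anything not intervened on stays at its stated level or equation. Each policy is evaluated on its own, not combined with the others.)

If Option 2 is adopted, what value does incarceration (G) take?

Option 2 (S := 37, U − 45):
  Z = 99
  S = 37
  G = 73 + 3·99 + 3·37 = 481

481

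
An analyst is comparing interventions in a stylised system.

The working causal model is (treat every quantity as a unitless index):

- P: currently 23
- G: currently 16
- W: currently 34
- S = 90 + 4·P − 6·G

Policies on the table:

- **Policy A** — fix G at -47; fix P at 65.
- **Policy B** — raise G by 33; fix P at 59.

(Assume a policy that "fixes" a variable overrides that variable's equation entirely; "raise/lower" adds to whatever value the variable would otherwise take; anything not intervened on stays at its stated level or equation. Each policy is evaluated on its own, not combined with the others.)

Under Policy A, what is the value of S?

Policy A (G := -47, P := 65):
  P = 65
  G = -47
  S = 90 + 4·65 − 6·(-47) = 632

632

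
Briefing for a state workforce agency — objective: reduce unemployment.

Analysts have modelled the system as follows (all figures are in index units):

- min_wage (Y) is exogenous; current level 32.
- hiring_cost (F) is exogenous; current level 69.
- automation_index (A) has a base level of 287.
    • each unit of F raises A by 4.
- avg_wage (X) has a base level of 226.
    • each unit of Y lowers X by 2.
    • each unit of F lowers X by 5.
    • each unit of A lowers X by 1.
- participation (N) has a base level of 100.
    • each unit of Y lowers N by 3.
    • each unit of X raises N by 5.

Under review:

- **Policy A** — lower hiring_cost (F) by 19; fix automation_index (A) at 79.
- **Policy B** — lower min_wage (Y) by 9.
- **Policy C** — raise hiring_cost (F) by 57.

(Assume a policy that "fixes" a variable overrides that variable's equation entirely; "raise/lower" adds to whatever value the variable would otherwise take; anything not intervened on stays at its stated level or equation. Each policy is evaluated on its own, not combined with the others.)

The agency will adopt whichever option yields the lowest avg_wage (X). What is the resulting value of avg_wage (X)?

-1259

Policy A (F − 19, A := 79):
  Y = 32
  F = 69 − 19 = 50
  A = 79
  X = 226 − 2·32 − 5·50 − 79 = -167
Policy B (Y − 9):
  Y = 32 − 9 = 23
  F = 69
  A = 287 + 4·69 = 563
  X = 226 − 2·23 − 5·69 − 563 = -728
Policy C (F + 57):
  Y = 32
  F = 69 + 57 = 126
  A = 287 + 4·126 = 791
  X = 226 − 2·32 − 5·126 − 791 = -1259
Comparing — Policy A: X=-167, Policy B: X=-728, Policy C: X=-1259. Lowest is -1259 (Policy C).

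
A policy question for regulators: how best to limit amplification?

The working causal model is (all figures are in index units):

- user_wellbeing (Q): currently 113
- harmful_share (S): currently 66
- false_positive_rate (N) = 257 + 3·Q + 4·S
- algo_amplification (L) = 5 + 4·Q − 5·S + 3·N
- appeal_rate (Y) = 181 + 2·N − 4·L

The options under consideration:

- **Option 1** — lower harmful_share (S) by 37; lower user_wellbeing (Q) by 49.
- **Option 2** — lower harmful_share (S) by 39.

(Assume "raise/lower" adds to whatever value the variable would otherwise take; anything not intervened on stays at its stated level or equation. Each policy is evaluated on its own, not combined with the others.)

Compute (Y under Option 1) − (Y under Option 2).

2214

Option 1 (S − 37, Q − 49):
  Q = 113 − 49 = 64
  S = 66 − 37 = 29
  N = 257 + 3·64 + 4·29 = 565
  L = 5 + 4·64 − 5·29 + 3·565 = 1811
  Y = 181 + 2·565 − 4·1811 = -5933
Option 2 (S − 39):
  Q = 113
  S = 66 − 39 = 27
  N = 257 + 3·113 + 4·27 = 704
  L = 5 + 4·113 − 5·27 + 3·704 = 2434
  Y = 181 + 2·704 − 4·2434 = -8147
Y: -5933 − (-8147) = 2214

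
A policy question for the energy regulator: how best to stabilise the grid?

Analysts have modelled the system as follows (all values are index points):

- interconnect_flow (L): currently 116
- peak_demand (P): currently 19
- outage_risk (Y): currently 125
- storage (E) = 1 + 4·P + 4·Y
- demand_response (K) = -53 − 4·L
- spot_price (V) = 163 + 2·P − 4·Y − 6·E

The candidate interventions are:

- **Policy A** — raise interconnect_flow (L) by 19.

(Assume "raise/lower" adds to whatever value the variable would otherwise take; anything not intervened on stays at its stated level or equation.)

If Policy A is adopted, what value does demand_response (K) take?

Policy A (L + 19):
  L = 116 + 19 = 135
  K = -53 − 4·135 = -593

-593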